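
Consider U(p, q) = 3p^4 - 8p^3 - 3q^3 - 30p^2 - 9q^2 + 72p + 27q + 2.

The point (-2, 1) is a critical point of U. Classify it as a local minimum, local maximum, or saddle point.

The mixed partial ∂²U/∂p∂q is 0, so the Hessian at any point is diag(U_pp, U_qq) = diag(12(3p^2 - 4p - 5), -18(q + 1)).
At (-2, 1): H = diag(180, -36).
The eigenvalues have opposite signs, so H is indefinite: a saddle point.

saddle point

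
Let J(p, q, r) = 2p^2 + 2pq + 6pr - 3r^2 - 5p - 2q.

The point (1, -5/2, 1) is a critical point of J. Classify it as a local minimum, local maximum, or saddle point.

saddle point

The Hessian is constant: H = [[4, 2, 6], [2, 0, 0], [6, 0, -6]].
Leading principal minors: Δ₁ = 4, Δ₂ = -4, Δ₃ = 24.
The minors fit neither the all-positive nor the alternating-sign pattern, so H is indefinite: a saddle point.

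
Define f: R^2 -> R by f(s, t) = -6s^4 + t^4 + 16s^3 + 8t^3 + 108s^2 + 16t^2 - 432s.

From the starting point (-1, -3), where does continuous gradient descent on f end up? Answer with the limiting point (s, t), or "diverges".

f is separable, so gradient descent decouples: s follows -∂f/∂s, t follows -∂f/∂t.
∂f/∂s = -24(s - 3)(s - 2)(s + 3); at s=-1 this is -576, so s increases.
∂f/∂t = 4t(t + 2)(t + 4); at t=-3 this is 12, so t decreases.
s converges to its nearest critical value 2 (a local min of the s-part); t converges to -4. The iterate converges to (2, -4).

(2, -4)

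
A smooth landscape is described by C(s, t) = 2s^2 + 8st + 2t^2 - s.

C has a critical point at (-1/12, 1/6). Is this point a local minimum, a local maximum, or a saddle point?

saddle point

The Hessian of C is constant: H = [[4, 8], [8, 4]].
det(H) = 4·4 − 8² = -48.
Since det(H) < 0, H is indefinite and the critical point is a saddle point.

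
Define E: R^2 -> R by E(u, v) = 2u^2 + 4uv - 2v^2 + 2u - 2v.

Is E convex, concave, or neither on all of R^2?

neither

E is quadratic, so its Hessian is the constant matrix H = [[4, 4], [4, -4]].
det(H) = -32, tr(H) = 0.
det(H) < 0, so H is indefinite: neither convex nor concave.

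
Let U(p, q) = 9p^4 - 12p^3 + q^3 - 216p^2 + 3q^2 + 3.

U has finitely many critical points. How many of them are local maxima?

U separates as a function of p plus a function of q, so ∇U=0 decouples.
∂U/∂p = 36p(p - 4)(p + 3) = 0 at p ∈ {-3, 0, 4}; ∂U/∂q = 3q(q + 2) = 0 at q ∈ {-2, 0}.
The Hessian is diagonal: diag(U_pp, U_qq). Second derivatives: U_pp(-3)=756, U_pp(0)=-432, U_pp(4)=1008; U_qq(-2)=-6, U_qq(0)=6.
Local maxima occur where both diagonal entries negative: (0, -2). Count: 1.

1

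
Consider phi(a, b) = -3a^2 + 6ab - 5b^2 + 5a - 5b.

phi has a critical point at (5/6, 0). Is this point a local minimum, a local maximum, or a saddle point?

local maximum

The Hessian of phi is constant: H = [[-6, 6], [6, -10]].
det(H) = (-6)·(-10) − 6² = 24.
det(H) > 0 and tr(H) = -16 < 0, so H is negative definite and the point is a local maximum.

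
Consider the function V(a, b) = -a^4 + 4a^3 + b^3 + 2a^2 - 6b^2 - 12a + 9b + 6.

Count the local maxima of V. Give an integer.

2

V separates as a function of a plus a function of b, so ∇V=0 decouples.
∂V/∂a = -4(a - 3)(a - 1)(a + 1) = 0 at a ∈ {-1, 1, 3}; ∂V/∂b = 3(b - 3)(b - 1) = 0 at b ∈ {1, 3}.
The Hessian is diagonal: diag(V_aa, V_bb). Second derivatives: V_aa(-1)=-32, V_aa(1)=16, V_aa(3)=-32; V_bb(1)=-6, V_bb(3)=6.
Local maxima occur where both diagonal entries negative: (-1, 1), (3, 1). Count: 2.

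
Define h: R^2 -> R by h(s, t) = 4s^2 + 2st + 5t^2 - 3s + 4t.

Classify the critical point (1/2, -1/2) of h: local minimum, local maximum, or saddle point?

The Hessian of h is constant: H = [[8, 2], [2, 10]].
det(H) = 8·10 − 2² = 76.
det(H) > 0 and tr(H) = 18 > 0, so H is positive definite and the point is a local minimum.

local minimum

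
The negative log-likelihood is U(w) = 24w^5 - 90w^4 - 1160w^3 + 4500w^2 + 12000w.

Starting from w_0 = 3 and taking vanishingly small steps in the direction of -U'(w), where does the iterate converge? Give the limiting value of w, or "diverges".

-1

U'(w) = 120(w - 5)(w - 4)(w + 1)(w + 5), so U'(3) = 7680.
Gradient descent moves in the -U' direction, i.e. w is decreasing.
The nearest critical point in that direction is w = -1, where U'' = 14400 > 0 (a local minimum). The iterate converges there.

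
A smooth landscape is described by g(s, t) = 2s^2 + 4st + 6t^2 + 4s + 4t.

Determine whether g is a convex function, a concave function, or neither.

convex

g is quadratic, so its Hessian is the constant matrix H = [[4, 4], [4, 12]].
det(H) = 32, tr(H) = 16.
det(H) > 0 and tr(H) > 0, so H is positive definite everywhere: convex.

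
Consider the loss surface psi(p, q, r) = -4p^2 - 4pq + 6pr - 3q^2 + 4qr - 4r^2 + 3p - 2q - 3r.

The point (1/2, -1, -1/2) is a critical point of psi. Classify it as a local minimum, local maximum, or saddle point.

The Hessian is constant: H = [[-8, -4, 6], [-4, -6, 4], [6, 4, -8]].
Leading principal minors: Δ₁ = -8, Δ₂ = 32, Δ₃ = -104.
The minors alternate sign starting negative (−, +, −), so H is negative definite: a local maximum.

local maximum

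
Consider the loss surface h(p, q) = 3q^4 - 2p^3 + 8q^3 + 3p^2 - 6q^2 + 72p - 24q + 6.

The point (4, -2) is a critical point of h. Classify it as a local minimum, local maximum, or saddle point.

The mixed partial ∂²h/∂p∂q is 0, so the Hessian at any point is diag(h_pp, h_qq) = diag(6(-2p + 1), 12(3q^2 + 4q - 1)).
At (4, -2): H = diag(-42, 36).
The eigenvalues have opposite signs, so H is indefinite: a saddle point.

saddle point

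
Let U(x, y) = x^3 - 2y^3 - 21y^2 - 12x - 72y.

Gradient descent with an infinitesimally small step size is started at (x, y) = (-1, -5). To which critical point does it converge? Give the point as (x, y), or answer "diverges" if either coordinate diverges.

(2, -4)

U is separable, so gradient descent decouples: x follows -∂U/∂x, y follows -∂U/∂y.
∂U/∂x = 3(x - 2)(x + 2); at x=-1 this is -9, so x increases.
∂U/∂y = -6(y + 3)(y + 4); at y=-5 this is -12, so y increases.
x converges to its nearest critical value 2 (a local min of the x-part); y converges to -4. The iterate converges to (2, -4).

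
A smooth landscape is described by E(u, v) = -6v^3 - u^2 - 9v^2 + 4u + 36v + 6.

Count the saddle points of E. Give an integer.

E separates as a function of u plus a function of v, so ∇E=0 decouples.
∂E/∂u = -2(u - 2) = 0 at u ∈ {2}; ∂E/∂v = -18(v - 1)(v + 2) = 0 at v ∈ {-2, 1}.
The Hessian is diagonal: diag(E_uu, E_vv). Second derivatives: E_uu(2)=-2; E_vv(-2)=54, E_vv(1)=-54.
Saddle points occur where the two diagonal entries have opposite signs: (2, -2). Count: 1.

1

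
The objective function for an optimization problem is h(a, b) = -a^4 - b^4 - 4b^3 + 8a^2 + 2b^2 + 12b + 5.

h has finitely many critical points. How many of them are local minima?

h separates as a function of a plus a function of b, so ∇h=0 decouples.
∂h/∂a = -4a(a - 2)(a + 2) = 0 at a ∈ {-2, 0, 2}; ∂h/∂b = -4(b - 1)(b + 1)(b + 3) = 0 at b ∈ {-3, -1, 1}.
The Hessian is diagonal: diag(h_aa, h_bb). Second derivatives: h_aa(-2)=-32, h_aa(0)=16, h_aa(2)=-32; h_bb(-3)=-32, h_bb(-1)=16, h_bb(1)=-32.
Local minima occur where both diagonal entries positive: (0, -1). Count: 1.

1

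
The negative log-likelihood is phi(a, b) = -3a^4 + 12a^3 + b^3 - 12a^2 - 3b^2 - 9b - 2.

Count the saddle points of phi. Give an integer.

phi separates as a function of a plus a function of b, so ∇phi=0 decouples.
∂phi/∂a = -12a(a - 2)(a - 1) = 0 at a ∈ {0, 1, 2}; ∂phi/∂b = 3(b - 3)(b + 1) = 0 at b ∈ {-1, 3}.
The Hessian is diagonal: diag(phi_aa, phi_bb). Second derivatives: phi_aa(0)=-24, phi_aa(1)=12, phi_aa(2)=-24; phi_bb(-1)=-12, phi_bb(3)=12.
Saddle points occur where the two diagonal entries have opposite signs: (0, 3), (1, -1), (2, 3). Count: 3.

3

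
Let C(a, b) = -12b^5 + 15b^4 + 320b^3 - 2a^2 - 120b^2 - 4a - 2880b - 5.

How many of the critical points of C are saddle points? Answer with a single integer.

C separates as a function of a plus a function of b, so ∇C=0 decouples.
∂C/∂a = -4(a + 1) = 0 at a ∈ {-1}; ∂C/∂b = -60(b - 4)(b - 2)(b + 2)(b + 3) = 0 at b ∈ {-3, -2, 2, 4}.
The Hessian is diagonal: diag(C_aa, C_bb). Second derivatives: C_aa(-1)=-4; C_bb(-3)=2100, C_bb(-2)=-1440, C_bb(2)=2400, C_bb(4)=-5040.
Saddle points occur where the two diagonal entries have opposite signs: (-1, -3), (-1, 2). Count: 2.

2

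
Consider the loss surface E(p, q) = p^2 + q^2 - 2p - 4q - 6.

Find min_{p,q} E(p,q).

-11

E(p,q) separates as A(p) + B(q) − 6, so its minimum is min A + min B − 6.
A'(p) = 2p - 2 vanishes at p ∈ {1}; B'(q) = 2q - 4 vanishes at q ∈ {2}.
Local minima of A (where A''>0): A(1)=-1. Local minima of B: B(2)=-4.
So the global minimum of E is A(1) + B(2) − 6 = -1 − 4 − 6 = -11, attained at (1, 2).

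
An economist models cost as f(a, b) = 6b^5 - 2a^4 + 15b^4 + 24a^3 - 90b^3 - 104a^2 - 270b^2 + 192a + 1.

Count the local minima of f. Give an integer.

2

f separates as a function of a plus a function of b, so ∇f=0 decouples.
∂f/∂a = -8(a - 4)(a - 3)(a - 2) = 0 at a ∈ {2, 3, 4}; ∂f/∂b = 30b(b - 3)(b + 2)(b + 3) = 0 at b ∈ {-3, -2, 0, 3}.
The Hessian is diagonal: diag(f_aa, f_bb). Second derivatives: f_aa(2)=-16, f_aa(3)=8, f_aa(4)=-16; f_bb(-3)=-540, f_bb(-2)=300, f_bb(0)=-540, f_bb(3)=2700.
Local minima occur where both diagonal entries positive: (3, -2), (3, 3). Count: 2.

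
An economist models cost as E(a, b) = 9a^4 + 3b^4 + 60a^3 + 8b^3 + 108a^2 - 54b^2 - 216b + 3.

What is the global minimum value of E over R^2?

E(a,b) separates as P(a) + Q(b) + 3, so its minimum is min P + min Q + 3.
P'(a) = 36a(a + 2)(a + 3) vanishes at a ∈ {-3, -2, 0}; Q'(b) = 12(b - 3)(b + 2)(b + 3) vanishes at b ∈ {-3, -2, 3}.
Local minima of P (where P''>0): P(-3)=81, P(0)=0. Local minima of Q: Q(-3)=189, Q(3)=-675.
So the global minimum of E is P(0) + Q(3) + 3 = 0 − 675 + 3 = -672, attained at (0, 3).

-672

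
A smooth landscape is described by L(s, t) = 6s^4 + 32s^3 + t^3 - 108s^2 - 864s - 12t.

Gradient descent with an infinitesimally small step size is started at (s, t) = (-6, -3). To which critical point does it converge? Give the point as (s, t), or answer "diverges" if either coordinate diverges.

L is separable, so gradient descent decouples: s follows -∂L/∂s, t follows -∂L/∂t.
∂L/∂s = 24(s - 3)(s + 3)(s + 4); at s=-6 this is -1296, so s increases.
∂L/∂t = 3(t - 2)(t + 2); at t=-3 this is 15, so t decreases.
The t-coordinate has no critical point in that direction and runs off to infinity.

diverges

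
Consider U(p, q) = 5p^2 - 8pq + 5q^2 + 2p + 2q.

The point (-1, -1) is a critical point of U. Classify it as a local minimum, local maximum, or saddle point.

The Hessian of U is constant: H = [[10, -8], [-8, 10]].
det(H) = 10·10 − (-8)² = 36.
det(H) > 0 and tr(H) = 20 > 0, so H is positive definite and the point is a local minimum.

local minimum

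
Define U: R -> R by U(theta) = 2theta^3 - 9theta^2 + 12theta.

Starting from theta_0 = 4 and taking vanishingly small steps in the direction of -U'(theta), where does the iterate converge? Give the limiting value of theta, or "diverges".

U'(theta) = 6(theta - 2)(theta - 1), so U'(4) = 36.
Gradient descent moves in the -U' direction, i.e. theta is decreasing.
The nearest critical point in that direction is theta = 2, where U'' = 6 > 0 (a local minimum). The iterate converges there.

2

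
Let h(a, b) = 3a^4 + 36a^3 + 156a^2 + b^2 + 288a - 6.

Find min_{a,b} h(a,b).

h(a,b) separates as P(a) + Q(b) − 6, so its minimum is min P + min Q − 6.
P'(a) = 12(a + 2)(a + 3)(a + 4) vanishes at a ∈ {-4, -3, -2}; Q'(b) = 2b vanishes at b ∈ {0}.
Local minima of P (where P''>0): P(-4)=-192, P(-2)=-192. Local minima of Q: Q(0)=0.
So the global minimum of h is P(-4) + Q(0) − 6 = -192 + 0 − 6 = -198, attained at (-4, 0).

-198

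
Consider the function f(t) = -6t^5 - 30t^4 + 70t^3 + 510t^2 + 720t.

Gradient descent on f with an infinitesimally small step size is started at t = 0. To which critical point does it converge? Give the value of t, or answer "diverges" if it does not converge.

-1

f'(t) = -30(t - 3)(t + 1)(t + 2)(t + 4), so f'(0) = 720.
Gradient descent moves in the -f' direction, i.e. t is decreasing.
The nearest critical point in that direction is t = -1, where f'' = 360 > 0 (a local minimum). The iterate converges there.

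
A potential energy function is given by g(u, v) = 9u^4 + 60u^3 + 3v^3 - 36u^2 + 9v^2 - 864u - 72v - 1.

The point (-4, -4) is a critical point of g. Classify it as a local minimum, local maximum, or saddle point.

The mixed partial ∂²g/∂u∂v is 0, so the Hessian at any point is diag(g_uu, g_vv) = diag(36(3u^2 + 10u - 2), 18(v + 1)).
At (-4, -4): H = diag(216, -54).
The eigenvalues have opposite signs, so H is indefinite: a saddle point.

saddle point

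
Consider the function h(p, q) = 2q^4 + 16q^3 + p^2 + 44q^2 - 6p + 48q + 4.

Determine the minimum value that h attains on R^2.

h(p,q) separates as A(p) + B(q) + 4, so its minimum is min A + min B + 4.
A'(p) = 2p - 6 vanishes at p ∈ {3}; B'(q) = 8(q + 1)(q + 2)(q + 3) vanishes at q ∈ {-3, -2, -1}.
Local minima of A (where A''>0): A(3)=-9. Local minima of B: B(-3)=-18, B(-1)=-18.
So the global minimum of h is A(3) + B(-3) + 4 = -9 − 18 + 4 = -23, attained at (3, -3).

-23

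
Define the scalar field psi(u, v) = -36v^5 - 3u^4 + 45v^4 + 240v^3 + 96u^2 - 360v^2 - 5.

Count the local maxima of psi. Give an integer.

psi separates as a function of u plus a function of v, so ∇psi=0 decouples.
∂psi/∂u = -12u(u - 4)(u + 4) = 0 at u ∈ {-4, 0, 4}; ∂psi/∂v = -180v(v - 2)(v - 1)(v + 2) = 0 at v ∈ {-2, 0, 1, 2}.
The Hessian is diagonal: diag(psi_uu, psi_vv). Second derivatives: psi_uu(-4)=-384, psi_uu(0)=192, psi_uu(4)=-384; psi_vv(-2)=4320, psi_vv(0)=-720, psi_vv(1)=540, psi_vv(2)=-1440.
Local maxima occur where both diagonal entries negative: (-4, 0), (-4, 2), (4, 0), (4, 2). Count: 4.

4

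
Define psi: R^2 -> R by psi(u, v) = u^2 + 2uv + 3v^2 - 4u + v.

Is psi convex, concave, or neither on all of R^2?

psi is quadratic, so its Hessian is the constant matrix H = [[2, 2], [2, 6]].
det(H) = 8, tr(H) = 8.
det(H) > 0 and tr(H) > 0, so H is positive definite everywhere: convex.

convex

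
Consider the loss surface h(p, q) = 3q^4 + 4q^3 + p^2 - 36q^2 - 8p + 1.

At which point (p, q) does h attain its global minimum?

h(p,q) separates as A(p) + B(q) + 1, so its minimum is min A + min B + 1.
A'(p) = 2p - 8 vanishes at p ∈ {4}; B'(q) = 12q(q - 2)(q + 3) vanishes at q ∈ {-3, 0, 2}.
Local minima of A (where A''>0): A(4)=-16. Local minima of B: B(-3)=-189, B(2)=-64.
So the global minimum of h is A(4) + B(-3) + 1 = -16 − 189 + 1 = -204, attained at (4, -3).

(4, -3)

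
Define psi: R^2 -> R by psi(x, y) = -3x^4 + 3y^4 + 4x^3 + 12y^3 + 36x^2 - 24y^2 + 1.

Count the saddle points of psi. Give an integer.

5

psi separates as a function of x plus a function of y, so ∇psi=0 decouples.
∂psi/∂x = -12x(x - 3)(x + 2) = 0 at x ∈ {-2, 0, 3}; ∂psi/∂y = 12y(y - 1)(y + 4) = 0 at y ∈ {-4, 0, 1}.
The Hessian is diagonal: diag(psi_xx, psi_yy). Second derivatives: psi_xx(-2)=-120, psi_xx(0)=72, psi_xx(3)=-180; psi_yy(-4)=240, psi_yy(0)=-48, psi_yy(1)=60.
Saddle points occur where the two diagonal entries have opposite signs: (-2, -4), (-2, 1), (0, 0), (3, -4), (3, 1). Count: 5.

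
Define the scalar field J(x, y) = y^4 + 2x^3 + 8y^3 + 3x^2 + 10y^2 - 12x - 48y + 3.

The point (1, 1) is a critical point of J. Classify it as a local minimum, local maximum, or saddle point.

The mixed partial ∂²J/∂x∂y is 0, so the Hessian at any point is diag(J_xx, J_yy) = diag(6(2x + 1), 4(3y^2 + 12y + 5)).
At (1, 1): H = diag(18, 80).
Both eigenvalues are positive, so H is positive definite: a local minimum.

local minimum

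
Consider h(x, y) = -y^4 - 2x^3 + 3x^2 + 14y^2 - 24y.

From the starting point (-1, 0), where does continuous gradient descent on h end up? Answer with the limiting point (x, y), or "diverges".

h is separable, so gradient descent decouples: x follows -∂h/∂x, y follows -∂h/∂y.
∂h/∂x = -6x(x - 1); at x=-1 this is -12, so x increases.
∂h/∂y = -4(y - 2)(y - 1)(y + 3); at y=0 this is -24, so y increases.
x converges to its nearest critical value 0 (a local min of the x-part); y converges to 1. The iterate converges to (0, 1).

(0, 1)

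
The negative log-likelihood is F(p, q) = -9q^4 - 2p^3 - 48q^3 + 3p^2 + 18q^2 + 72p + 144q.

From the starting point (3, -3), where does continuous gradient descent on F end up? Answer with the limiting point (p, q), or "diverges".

F is separable, so gradient descent decouples: p follows -∂F/∂p, q follows -∂F/∂q.
∂F/∂p = -6(p - 4)(p + 3); at p=3 this is 36, so p decreases.
∂F/∂q = -36(q - 1)(q + 1)(q + 4); at q=-3 this is -288, so q increases.
p converges to its nearest critical value -3 (a local min of the p-part); q converges to -1. The iterate converges to (-3, -1).

(-3, -1)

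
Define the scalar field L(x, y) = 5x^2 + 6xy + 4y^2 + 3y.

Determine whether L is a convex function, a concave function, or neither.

L is quadratic, so its Hessian is the constant matrix H = [[10, 6], [6, 8]].
det(H) = 44, tr(H) = 18.
det(H) > 0 and tr(H) > 0, so H is positive definite everywhere: convex.

convex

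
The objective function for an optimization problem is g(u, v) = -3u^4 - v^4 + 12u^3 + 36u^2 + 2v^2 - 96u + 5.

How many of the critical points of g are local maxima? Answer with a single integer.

g separates as a function of u plus a function of v, so ∇g=0 decouples.
∂g/∂u = -12(u - 4)(u - 1)(u + 2) = 0 at u ∈ {-2, 1, 4}; ∂g/∂v = -4v(v - 1)(v + 1) = 0 at v ∈ {-1, 0, 1}.
The Hessian is diagonal: diag(g_uu, g_vv). Second derivatives: g_uu(-2)=-216, g_uu(1)=108, g_uu(4)=-216; g_vv(-1)=-8, g_vv(0)=4, g_vv(1)=-8.
Local maxima occur where both diagonal entries negative: (-2, -1), (-2, 1), (4, -1), (4, 1). Count: 4.

4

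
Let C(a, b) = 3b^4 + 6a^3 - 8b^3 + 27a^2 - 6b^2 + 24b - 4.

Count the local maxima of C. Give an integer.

C separates as a function of a plus a function of b, so ∇C=0 decouples.
∂C/∂a = 18a(a + 3) = 0 at a ∈ {-3, 0}; ∂C/∂b = 12(b - 2)(b - 1)(b + 1) = 0 at b ∈ {-1, 1, 2}.
The Hessian is diagonal: diag(C_aa, C_bb). Second derivatives: C_aa(-3)=-54, C_aa(0)=54; C_bb(-1)=72, C_bb(1)=-24, C_bb(2)=36.
Local maxima occur where both diagonal entries negative: (-3, 1). Count: 1.

1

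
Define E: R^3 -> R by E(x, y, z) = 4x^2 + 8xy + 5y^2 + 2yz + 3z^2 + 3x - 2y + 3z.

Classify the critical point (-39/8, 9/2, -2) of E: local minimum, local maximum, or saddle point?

local minimum

The Hessian is constant: H = [[8, 8, 0], [8, 10, 2], [0, 2, 6]].
Leading principal minors: Δ₁ = 8, Δ₂ = 16, Δ₃ = 64.
All leading minors are positive, so H is positive definite: a local minimum.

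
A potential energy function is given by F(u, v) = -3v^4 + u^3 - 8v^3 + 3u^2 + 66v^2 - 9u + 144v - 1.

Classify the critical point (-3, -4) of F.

local maximum

The mixed partial ∂²F/∂u∂v is 0, so the Hessian at any point is diag(F_uu, F_vv) = diag(6(u + 1), 12(-3v^2 - 4v + 11)).
At (-3, -4): H = diag(-12, -252).
Both eigenvalues are negative, so H is negative definite: a local maximum.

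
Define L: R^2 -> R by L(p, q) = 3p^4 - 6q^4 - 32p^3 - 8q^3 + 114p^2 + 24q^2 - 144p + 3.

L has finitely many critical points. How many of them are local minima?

L separates as a function of p plus a function of q, so ∇L=0 decouples.
∂L/∂p = 12(p - 4)(p - 3)(p - 1) = 0 at p ∈ {1, 3, 4}; ∂L/∂q = -24q(q - 1)(q + 2) = 0 at q ∈ {-2, 0, 1}.
The Hessian is diagonal: diag(L_pp, L_qq). Second derivatives: L_pp(1)=72, L_pp(3)=-24, L_pp(4)=36; L_qq(-2)=-144, L_qq(0)=48, L_qq(1)=-72.
Local minima occur where both diagonal entries positive: (1, 0), (4, 0). Count: 2.

2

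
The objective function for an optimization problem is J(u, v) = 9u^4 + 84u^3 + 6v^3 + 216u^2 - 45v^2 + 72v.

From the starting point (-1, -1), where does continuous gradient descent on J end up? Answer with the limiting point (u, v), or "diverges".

J is separable, so gradient descent decouples: u follows -∂J/∂u, v follows -∂J/∂v.
∂J/∂u = 36u(u + 3)(u + 4); at u=-1 this is -216, so u increases.
∂J/∂v = 18(v - 4)(v - 1); at v=-1 this is 180, so v decreases.
The v-coordinate has no critical point in that direction and runs off to infinity.

diverges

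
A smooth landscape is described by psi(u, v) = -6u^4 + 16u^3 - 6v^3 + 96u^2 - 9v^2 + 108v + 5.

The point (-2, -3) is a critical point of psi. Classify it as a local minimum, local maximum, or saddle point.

The mixed partial ∂²psi/∂u∂v is 0, so the Hessian at any point is diag(psi_uu, psi_vv) = diag(24(-3u^2 + 4u + 8), -18(2v + 1)).
At (-2, -3): H = diag(-288, 90).
The eigenvalues have opposite signs, so H is indefinite: a saddle point.

saddle point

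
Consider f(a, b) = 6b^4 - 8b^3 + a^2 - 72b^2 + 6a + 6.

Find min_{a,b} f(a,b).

-381

f(a,b) separates as P(a) + Q(b) + 6, so its minimum is min P + min Q + 6.
P'(a) = 2a + 6 vanishes at a ∈ {-3}; Q'(b) = 24b(b - 3)(b + 2) vanishes at b ∈ {-2, 0, 3}.
Local minima of P (where P''>0): P(-3)=-9. Local minima of Q: Q(-2)=-128, Q(3)=-378.
So the global minimum of f is P(-3) + Q(3) + 6 = -9 − 378 + 6 = -381, attained at (-3, 3).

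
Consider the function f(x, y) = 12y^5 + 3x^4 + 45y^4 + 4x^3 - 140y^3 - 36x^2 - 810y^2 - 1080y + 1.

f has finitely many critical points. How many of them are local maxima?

2

f separates as a function of x plus a function of y, so ∇f=0 decouples.
∂f/∂x = 12x(x - 2)(x + 3) = 0 at x ∈ {-3, 0, 2}; ∂f/∂y = 60(y - 3)(y + 1)(y + 2)(y + 3) = 0 at y ∈ {-3, -2, -1, 3}.
The Hessian is diagonal: diag(f_xx, f_yy). Second derivatives: f_xx(-3)=180, f_xx(0)=-72, f_xx(2)=120; f_yy(-3)=-720, f_yy(-2)=300, f_yy(-1)=-480, f_yy(3)=7200.
Local maxima occur where both diagonal entries negative: (0, -3), (0, -1). Count: 2.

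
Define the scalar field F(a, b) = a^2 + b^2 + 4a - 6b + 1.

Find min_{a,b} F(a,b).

-12

F(a,b) separates as P(a) + Q(b) + 1, so its minimum is min P + min Q + 1.
P'(a) = 2a + 4 vanishes at a ∈ {-2}; Q'(b) = 2b - 6 vanishes at b ∈ {3}.
Local minima of P (where P''>0): P(-2)=-4. Local minima of Q: Q(3)=-9.
So the global minimum of F is P(-2) + Q(3) + 1 = -4 − 9 + 1 = -12, attained at (-2, 3).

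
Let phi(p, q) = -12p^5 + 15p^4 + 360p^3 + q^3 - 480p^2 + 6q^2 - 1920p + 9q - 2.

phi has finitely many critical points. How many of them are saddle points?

4

phi separates as a function of p plus a function of q, so ∇phi=0 decouples.
∂phi/∂p = -60(p - 4)(p - 2)(p + 1)(p + 4) = 0 at p ∈ {-4, -1, 2, 4}; ∂phi/∂q = 3(q + 1)(q + 3) = 0 at q ∈ {-3, -1}.
The Hessian is diagonal: diag(phi_pp, phi_qq). Second derivatives: phi_pp(-4)=8640, phi_pp(-1)=-2700, phi_pp(2)=2160, phi_pp(4)=-4800; phi_qq(-3)=-6, phi_qq(-1)=6.
Saddle points occur where the two diagonal entries have opposite signs: (-4, -3), (-1, -1), (2, -3), (4, -1). Count: 4.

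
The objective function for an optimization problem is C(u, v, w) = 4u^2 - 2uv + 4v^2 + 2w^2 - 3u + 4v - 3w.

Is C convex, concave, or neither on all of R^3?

C is quadratic, so its Hessian is the constant matrix H = [[8, -2, 0], [-2, 8, 0], [0, 0, 4]].
Leading principal minors: 8, 60, 240.
All positive ⇒ H ≻ 0 ⇒ convex.

convex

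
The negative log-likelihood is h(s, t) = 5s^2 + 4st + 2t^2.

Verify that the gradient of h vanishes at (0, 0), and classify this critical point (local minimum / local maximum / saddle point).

∇h = (10s + 4t, 4s + 4t); substituting (0, 0) gives ∇h = (0, 0), so (0, 0) is indeed a critical point.
The Hessian of h is constant: H = [[10, 4], [4, 4]].
det(H) = 10·4 − 4² = 24.
det(H) > 0 and tr(H) = 14 > 0, so H is positive definite and the point is a local minimum.

local minimum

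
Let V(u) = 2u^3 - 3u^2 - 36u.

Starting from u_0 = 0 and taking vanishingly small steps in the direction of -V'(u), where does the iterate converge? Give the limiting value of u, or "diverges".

V'(u) = 6(u - 3)(u + 2), so V'(0) = -36.
Gradient descent moves in the -V' direction, i.e. u is increasing.
The nearest critical point in that direction is u = 3, where V'' = 30 > 0 (a local minimum). The iterate converges there.

3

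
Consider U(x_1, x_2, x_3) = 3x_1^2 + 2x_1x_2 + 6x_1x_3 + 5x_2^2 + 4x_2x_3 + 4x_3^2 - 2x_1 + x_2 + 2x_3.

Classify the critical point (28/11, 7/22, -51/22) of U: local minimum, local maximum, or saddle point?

local minimum

The Hessian is constant: H = [[6, 2, 6], [2, 10, 4], [6, 4, 8]].
Leading principal minors: Δ₁ = 6, Δ₂ = 56, Δ₃ = 88.
All leading minors are positive, so H is positive definite: a local minimum.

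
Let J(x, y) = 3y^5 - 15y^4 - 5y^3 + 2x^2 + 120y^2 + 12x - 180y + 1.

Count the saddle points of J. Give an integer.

2

J separates as a function of x plus a function of y, so ∇J=0 decouples.
∂J/∂x = 4(x + 3) = 0 at x ∈ {-3}; ∂J/∂y = 15(y - 3)(y - 2)(y - 1)(y + 2) = 0 at y ∈ {-2, 1, 2, 3}.
The Hessian is diagonal: diag(J_xx, J_yy). Second derivatives: J_xx(-3)=4; J_yy(-2)=-900, J_yy(1)=90, J_yy(2)=-60, J_yy(3)=150.
Saddle points occur where the two diagonal entries have opposite signs: (-3, -2), (-3, 2). Count: 2.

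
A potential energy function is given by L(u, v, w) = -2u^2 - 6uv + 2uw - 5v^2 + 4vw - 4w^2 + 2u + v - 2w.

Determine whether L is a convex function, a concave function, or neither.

L is quadratic, so its Hessian is the constant matrix H = [[-4, -6, 2], [-6, -10, 4], [2, 4, -8]].
Leading principal minors: -4, 4, -24.
Signs alternate −, +, − ⇒ H ≺ 0 ⇒ concave.

concave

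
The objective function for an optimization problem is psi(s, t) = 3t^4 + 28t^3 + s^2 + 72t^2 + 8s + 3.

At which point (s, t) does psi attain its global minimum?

(-4, 0)

psi(s,t) separates as P(s) + Q(t) + 3, so its minimum is min P + min Q + 3.
P'(s) = 2s + 8 vanishes at s ∈ {-4}; Q'(t) = 12t(t + 3)(t + 4) vanishes at t ∈ {-4, -3, 0}.
Local minima of P (where P''>0): P(-4)=-16. Local minima of Q: Q(-4)=128, Q(0)=0.
So the global minimum of psi is P(-4) + Q(0) + 3 = -16 + 0 + 3 = -13, attained at (-4, 0).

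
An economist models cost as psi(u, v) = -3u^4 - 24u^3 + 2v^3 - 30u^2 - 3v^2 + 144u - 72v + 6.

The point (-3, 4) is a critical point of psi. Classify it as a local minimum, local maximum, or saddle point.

local minimum

The mixed partial ∂²psi/∂u∂v is 0, so the Hessian at any point is diag(psi_uu, psi_vv) = diag(-12(3u^2 + 12u + 5), 6(2v - 1)).
At (-3, 4): H = diag(48, 42).
Both eigenvalues are positive, so H is positive definite: a local minimum.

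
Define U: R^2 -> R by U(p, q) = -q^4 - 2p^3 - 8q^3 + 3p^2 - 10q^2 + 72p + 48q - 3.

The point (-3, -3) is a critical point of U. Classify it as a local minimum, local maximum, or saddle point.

The mixed partial ∂²U/∂p∂q is 0, so the Hessian at any point is diag(U_pp, U_qq) = diag(6(-2p + 1), -4(3q^2 + 12q + 5)).
At (-3, -3): H = diag(42, 16).
Both eigenvalues are positive, so H is positive definite: a local minimum.

local minimum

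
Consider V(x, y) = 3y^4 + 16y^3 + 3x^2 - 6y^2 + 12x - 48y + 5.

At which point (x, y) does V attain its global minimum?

V(x,y) separates as P(x) + Q(y) + 5, so its minimum is min P + min Q + 5.
P'(x) = 6x + 12 vanishes at x ∈ {-2}; Q'(y) = 12(y - 1)(y + 1)(y + 4) vanishes at y ∈ {-4, -1, 1}.
Local minima of P (where P''>0): P(-2)=-12. Local minima of Q: Q(-4)=-160, Q(1)=-35.
So the global minimum of V is P(-2) + Q(-4) + 5 = -12 − 160 + 5 = -167, attained at (-2, -4).

(-2, -4)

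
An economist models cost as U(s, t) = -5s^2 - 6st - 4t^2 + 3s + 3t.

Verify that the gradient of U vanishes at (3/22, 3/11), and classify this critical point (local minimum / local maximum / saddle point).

local maximum

∇U = (-10s - 6t + 3, -6s - 8t + 3); substituting (3/22, 3/11) gives ∇U = (0, 0), so (3/22, 3/11) is indeed a critical point.
The Hessian of U is constant: H = [[-10, -6], [-6, -8]].
det(H) = (-10)·(-8) − (-6)² = 44.
det(H) > 0 and tr(H) = -18 < 0, so H is negative definite and the point is a local maximum.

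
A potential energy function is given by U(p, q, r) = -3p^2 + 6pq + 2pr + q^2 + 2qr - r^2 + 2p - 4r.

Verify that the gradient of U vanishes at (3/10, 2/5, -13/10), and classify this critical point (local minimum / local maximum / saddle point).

∇U = (-6p + 6q + 2r + 2, 6p + 2q + 2r, 2p + 2q - 2r - 4); substituting (3/10, 2/5, -13/10) gives ∇U = (0, 0, 0), so (3/10, 2/5, -13/10) is indeed a critical point.
The Hessian is constant: H = [[-6, 6, 2], [6, 2, 2], [2, 2, -2]].
Leading principal minors: Δ₁ = -6, Δ₂ = -48, Δ₃ = 160.
The minors fit neither the all-positive nor the alternating-sign pattern, so H is indefinite: a saddle point.

saddle point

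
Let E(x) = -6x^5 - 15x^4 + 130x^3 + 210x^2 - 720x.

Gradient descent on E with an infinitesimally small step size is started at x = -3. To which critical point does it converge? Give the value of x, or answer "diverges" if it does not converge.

E'(x) = -30(x - 3)(x - 1)(x + 2)(x + 4), so E'(-3) = 720.
Gradient descent moves in the -E' direction, i.e. x is decreasing.
The nearest critical point in that direction is x = -4, where E'' = 2100 > 0 (a local minimum). The iterate converges there.

-4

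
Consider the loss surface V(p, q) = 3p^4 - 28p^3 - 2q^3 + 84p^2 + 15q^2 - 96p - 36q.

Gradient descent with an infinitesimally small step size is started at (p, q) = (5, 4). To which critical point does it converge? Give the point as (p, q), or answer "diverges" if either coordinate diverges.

V is separable, so gradient descent decouples: p follows -∂V/∂p, q follows -∂V/∂q.
∂V/∂p = 12(p - 4)(p - 2)(p - 1); at p=5 this is 144, so p decreases.
∂V/∂q = -6(q - 3)(q - 2); at q=4 this is -12, so q increases.
The q-coordinate has no critical point in that direction and runs off to infinity.

diverges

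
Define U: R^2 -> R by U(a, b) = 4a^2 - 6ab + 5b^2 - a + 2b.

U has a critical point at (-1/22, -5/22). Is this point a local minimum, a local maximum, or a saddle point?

The Hessian of U is constant: H = [[8, -6], [-6, 10]].
det(H) = 8·10 − (-6)² = 44.
det(H) > 0 and tr(H) = 18 > 0, so H is positive definite and the point is a local minimum.

local minimum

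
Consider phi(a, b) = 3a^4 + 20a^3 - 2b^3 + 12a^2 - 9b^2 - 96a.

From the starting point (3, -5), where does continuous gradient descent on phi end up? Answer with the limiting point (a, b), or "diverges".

(1, -3)

phi is separable, so gradient descent decouples: a follows -∂phi/∂a, b follows -∂phi/∂b.
∂phi/∂a = 12(a - 1)(a + 2)(a + 4); at a=3 this is 840, so a decreases.
∂phi/∂b = -6b(b + 3); at b=-5 this is -60, so b increases.
a converges to its nearest critical value 1 (a local min of the a-part); b converges to -3. The iterate converges to (1, -3).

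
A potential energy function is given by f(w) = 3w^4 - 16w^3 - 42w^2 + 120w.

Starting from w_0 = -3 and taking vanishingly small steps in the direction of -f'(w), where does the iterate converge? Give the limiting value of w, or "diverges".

-2

f'(w) = 12(w - 5)(w - 1)(w + 2), so f'(-3) = -384.
Gradient descent moves in the -f' direction, i.e. w is increasing.
The nearest critical point in that direction is w = -2, where f'' = 252 > 0 (a local minimum). The iterate converges there.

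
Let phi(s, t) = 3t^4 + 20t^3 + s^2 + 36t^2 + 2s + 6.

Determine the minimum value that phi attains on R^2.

5

phi(s,t) separates as P(s) + Q(t) + 6, so its minimum is min P + min Q + 6.
P'(s) = 2s + 2 vanishes at s ∈ {-1}; Q'(t) = 12t(t + 2)(t + 3) vanishes at t ∈ {-3, -2, 0}.
Local minima of P (where P''>0): P(-1)=-1. Local minima of Q: Q(-3)=27, Q(0)=0.
So the global minimum of phi is P(-1) + Q(0) + 6 = -1 + 0 + 6 = 5, attained at (-1, 0).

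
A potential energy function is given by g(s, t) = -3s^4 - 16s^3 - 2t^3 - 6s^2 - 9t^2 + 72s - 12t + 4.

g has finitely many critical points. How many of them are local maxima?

2

g separates as a function of s plus a function of t, so ∇g=0 decouples.
∂g/∂s = -12(s - 1)(s + 2)(s + 3) = 0 at s ∈ {-3, -2, 1}; ∂g/∂t = -6(t + 1)(t + 2) = 0 at t ∈ {-2, -1}.
The Hessian is diagonal: diag(g_ss, g_tt). Second derivatives: g_ss(-3)=-48, g_ss(-2)=36, g_ss(1)=-144; g_tt(-2)=6, g_tt(-1)=-6.
Local maxima occur where both diagonal entries negative: (-3, -1), (1, -1). Count: 2.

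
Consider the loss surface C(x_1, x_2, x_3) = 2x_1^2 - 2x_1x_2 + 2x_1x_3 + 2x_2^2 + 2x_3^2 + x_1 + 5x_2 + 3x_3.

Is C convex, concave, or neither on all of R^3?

C is quadratic, so its Hessian is the constant matrix H = [[4, -2, 2], [-2, 4, 0], [2, 0, 4]].
Leading principal minors: 4, 12, 32.
All positive ⇒ H ≻ 0 ⇒ convex.

convex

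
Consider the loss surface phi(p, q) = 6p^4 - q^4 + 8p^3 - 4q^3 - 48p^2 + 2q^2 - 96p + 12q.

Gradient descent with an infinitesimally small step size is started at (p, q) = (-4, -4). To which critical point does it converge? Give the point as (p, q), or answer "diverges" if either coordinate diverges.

phi is separable, so gradient descent decouples: p follows -∂phi/∂p, q follows -∂phi/∂q.
∂phi/∂p = 24(p - 2)(p + 1)(p + 2); at p=-4 this is -864, so p increases.
∂phi/∂q = -4(q - 1)(q + 1)(q + 3); at q=-4 this is 60, so q decreases.
The q-coordinate has no critical point in that direction and runs off to infinity.

diverges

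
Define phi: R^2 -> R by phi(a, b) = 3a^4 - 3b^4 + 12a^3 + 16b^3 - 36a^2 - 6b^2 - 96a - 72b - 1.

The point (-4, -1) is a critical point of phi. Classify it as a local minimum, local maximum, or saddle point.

saddle point

The mixed partial ∂²phi/∂a∂b is 0, so the Hessian at any point is diag(phi_aa, phi_bb) = diag(36(a^2 + 2a - 2), 12(-3b^2 + 8b - 1)).
At (-4, -1): H = diag(216, -144).
The eigenvalues have opposite signs, so H is indefinite: a saddle point.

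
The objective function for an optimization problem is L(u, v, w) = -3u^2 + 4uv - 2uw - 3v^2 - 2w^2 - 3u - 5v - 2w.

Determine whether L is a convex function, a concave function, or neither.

L is quadratic, so its Hessian is the constant matrix H = [[-6, 4, -2], [4, -6, 0], [-2, 0, -4]].
Leading principal minors: -6, 20, -56.
Signs alternate −, +, − ⇒ H ≺ 0 ⇒ concave.

concave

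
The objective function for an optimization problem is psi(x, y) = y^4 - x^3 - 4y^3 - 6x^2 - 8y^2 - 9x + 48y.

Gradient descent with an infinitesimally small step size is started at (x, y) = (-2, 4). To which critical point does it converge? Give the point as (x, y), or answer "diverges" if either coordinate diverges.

(-3, 3)

psi is separable, so gradient descent decouples: x follows -∂psi/∂x, y follows -∂psi/∂y.
∂psi/∂x = -3(x + 1)(x + 3); at x=-2 this is 3, so x decreases.
∂psi/∂y = 4(y - 3)(y - 2)(y + 2); at y=4 this is 48, so y decreases.
x converges to its nearest critical value -3 (a local min of the x-part); y converges to 3. The iterate converges to (-3, 3).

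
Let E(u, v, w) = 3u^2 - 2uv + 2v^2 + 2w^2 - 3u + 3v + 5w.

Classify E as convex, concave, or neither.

E is quadratic, so its Hessian is the constant matrix H = [[6, -2, 0], [-2, 4, 0], [0, 0, 4]].
Leading principal minors: 6, 20, 80.
All positive ⇒ H ≻ 0 ⇒ convex.

convex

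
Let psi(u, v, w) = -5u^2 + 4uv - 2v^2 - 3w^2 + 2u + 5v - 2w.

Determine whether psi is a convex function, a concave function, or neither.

psi is quadratic, so its Hessian is the constant matrix H = [[-10, 4, 0], [4, -4, 0], [0, 0, -6]].
Leading principal minors: -10, 24, -144.
Signs alternate −, +, − ⇒ H ≺ 0 ⇒ concave.

concave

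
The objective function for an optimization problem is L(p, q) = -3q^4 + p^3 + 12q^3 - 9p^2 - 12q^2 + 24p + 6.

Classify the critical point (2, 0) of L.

The mixed partial ∂²L/∂p∂q is 0, so the Hessian at any point is diag(L_pp, L_qq) = diag(6(p - 3), 12(-3q^2 + 6q - 2)).
At (2, 0): H = diag(-6, -24).
Both eigenvalues are negative, so H is negative definite: a local maximum.

local maximum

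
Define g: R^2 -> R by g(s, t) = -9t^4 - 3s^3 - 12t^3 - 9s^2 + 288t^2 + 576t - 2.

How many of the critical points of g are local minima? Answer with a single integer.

g separates as a function of s plus a function of t, so ∇g=0 decouples.
∂g/∂s = -9s(s + 2) = 0 at s ∈ {-2, 0}; ∂g/∂t = -36(t - 4)(t + 1)(t + 4) = 0 at t ∈ {-4, -1, 4}.
The Hessian is diagonal: diag(g_ss, g_tt). Second derivatives: g_ss(-2)=18, g_ss(0)=-18; g_tt(-4)=-864, g_tt(-1)=540, g_tt(4)=-1440.
Local minima occur where both diagonal entries positive: (-2, -1). Count: 1.

1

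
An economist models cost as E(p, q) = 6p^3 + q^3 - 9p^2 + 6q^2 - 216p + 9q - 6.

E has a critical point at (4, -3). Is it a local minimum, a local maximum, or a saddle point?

saddle point

The mixed partial ∂²E/∂p∂q is 0, so the Hessian at any point is diag(E_pp, E_qq) = diag(18(2p - 1), 6(q + 2)).
At (4, -3): H = diag(126, -6).
The eigenvalues have opposite signs, so H is indefinite: a saddle point.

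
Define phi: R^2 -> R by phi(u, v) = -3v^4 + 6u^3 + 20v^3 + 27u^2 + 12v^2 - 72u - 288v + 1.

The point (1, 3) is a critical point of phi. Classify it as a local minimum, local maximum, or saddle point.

The mixed partial ∂²phi/∂u∂v is 0, so the Hessian at any point is diag(phi_uu, phi_vv) = diag(18(2u + 3), 12(-3v^2 + 10v + 2)).
At (1, 3): H = diag(90, 60).
Both eigenvalues are positive, so H is positive definite: a local minimum.

local minimum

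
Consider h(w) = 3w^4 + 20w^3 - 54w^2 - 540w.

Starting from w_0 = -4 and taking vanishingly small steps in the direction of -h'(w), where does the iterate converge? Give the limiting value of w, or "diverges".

h'(w) = 12(w - 3)(w + 3)(w + 5), so h'(-4) = 84.
Gradient descent moves in the -h' direction, i.e. w is decreasing.
The nearest critical point in that direction is w = -5, where h'' = 192 > 0 (a local minimum). The iterate converges there.

-5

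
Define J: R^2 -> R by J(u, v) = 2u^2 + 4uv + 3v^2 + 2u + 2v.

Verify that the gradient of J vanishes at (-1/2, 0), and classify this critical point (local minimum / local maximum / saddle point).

∇J = (4u + 4v + 2, 4u + 6v + 2); substituting (-1/2, 0) gives ∇J = (0, 0), so (-1/2, 0) is indeed a critical point.
The Hessian of J is constant: H = [[4, 4], [4, 6]].
det(H) = 4·6 − 4² = 8.
det(H) > 0 and tr(H) = 10 > 0, so H is positive definite and the point is a local minimum.

local minimum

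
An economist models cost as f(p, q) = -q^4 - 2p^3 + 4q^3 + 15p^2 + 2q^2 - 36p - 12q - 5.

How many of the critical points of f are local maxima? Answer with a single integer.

2

f separates as a function of p plus a function of q, so ∇f=0 decouples.
∂f/∂p = -6(p - 3)(p - 2) = 0 at p ∈ {2, 3}; ∂f/∂q = -4(q - 3)(q - 1)(q + 1) = 0 at q ∈ {-1, 1, 3}.
The Hessian is diagonal: diag(f_pp, f_qq). Second derivatives: f_pp(2)=6, f_pp(3)=-6; f_qq(-1)=-32, f_qq(1)=16, f_qq(3)=-32.
Local maxima occur where both diagonal entries negative: (3, -1), (3, 3). Count: 2.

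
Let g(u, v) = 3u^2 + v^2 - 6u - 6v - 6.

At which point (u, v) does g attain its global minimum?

(1, 3)

g(u,v) separates as P(u) + Q(v) − 6, so its minimum is min P + min Q − 6.
P'(u) = 6u - 6 vanishes at u ∈ {1}; Q'(v) = 2v - 6 vanishes at v ∈ {3}.
Local minima of P (where P''>0): P(1)=-3. Local minima of Q: Q(3)=-9.
So the global minimum of g is P(1) + Q(3) − 6 = -3 − 9 − 6 = -18, attained at (1, 3).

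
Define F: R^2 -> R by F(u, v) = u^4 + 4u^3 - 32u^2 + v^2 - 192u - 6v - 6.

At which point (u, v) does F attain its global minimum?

(4, 3)

F(u,v) separates as P(u) + Q(v) − 6, so its minimum is min P + min Q − 6.
P'(u) = 4(u - 4)(u + 3)(u + 4) vanishes at u ∈ {-4, -3, 4}; Q'(v) = 2v - 6 vanishes at v ∈ {3}.
Local minima of P (where P''>0): P(-4)=256, P(4)=-768. Local minima of Q: Q(3)=-9.
So the global minimum of F is P(4) + Q(3) − 6 = -768 − 9 − 6 = -783, attained at (4, 3).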